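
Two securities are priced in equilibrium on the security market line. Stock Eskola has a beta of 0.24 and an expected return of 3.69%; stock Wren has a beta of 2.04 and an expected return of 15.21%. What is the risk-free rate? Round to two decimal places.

Both satisfy E(R) = R_f + β·MRP, so the slope of the SML is
MRP = (15.21% − 3.69%) / (2.04 − 0.24) = 11.52% / 1.80 = 6.4000%
R_f = E(R_Eskola) − β_Eskola·MRP = 3.69% − 0.24 × 6.4000% = 2.1540%

2.15%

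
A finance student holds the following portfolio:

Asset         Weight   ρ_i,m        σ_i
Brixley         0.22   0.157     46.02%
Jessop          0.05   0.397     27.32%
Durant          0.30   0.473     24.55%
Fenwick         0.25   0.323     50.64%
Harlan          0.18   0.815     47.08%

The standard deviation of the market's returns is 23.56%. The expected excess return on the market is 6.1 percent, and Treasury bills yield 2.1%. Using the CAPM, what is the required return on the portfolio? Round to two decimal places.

6.40%

β_Brixley = 0.157 × 46.02% / 23.56% = 0.3067
β_Jessop = 0.397 × 27.32% / 23.56% = 0.4604
β_Durant = 0.473 × 24.55% / 23.56% = 0.4929
β_Fenwick = 0.323 × 50.64% / 23.56% = 0.6943
β_Harlan = 0.815 × 47.08% / 23.56% = 1.6286
β_P = Σ w_i β_i = 0.22×0.3067 + 0.05×0.4604 + 0.30×0.4929 + 0.25×0.6943 + 0.18×1.6286 = 0.7051
E(R_P) = R_f + β_P × MRP = 2.1% + 0.7051 × 6.1% = 6.40%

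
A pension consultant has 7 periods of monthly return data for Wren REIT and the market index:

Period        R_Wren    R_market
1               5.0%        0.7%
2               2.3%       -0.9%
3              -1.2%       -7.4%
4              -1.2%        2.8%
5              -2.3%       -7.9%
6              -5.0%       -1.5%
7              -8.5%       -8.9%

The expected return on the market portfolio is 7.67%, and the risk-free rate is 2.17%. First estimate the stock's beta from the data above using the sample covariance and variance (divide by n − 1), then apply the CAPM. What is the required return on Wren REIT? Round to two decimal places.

Mean R_i = (5.0 + 2.3 − 1.2 − 1.2 − 2.3 − 5.0 − 8.5) / 7 = -1.5571%
Mean R_m = (0.7 − 0.9 − 7.4 + 2.8 − 7.9 − 1.5 − 8.9) / 7 = -3.3000%
Σ(R_i − R̄_i)(R_m − R̄_m) = 72.3000  ⇒  Cov = 72.3000 / 6 = 12.0500
Σ(R_m − R̄_m)² = 131.5400  ⇒  Var(R_m) = 131.5400 / 6 = 21.9233
β = Cov / Var(R_m) = 12.0500 / 21.9233 = 0.5496
MRP = 7.67% − 2.17% = 5.50%
E(R) = R_f + β × MRP = 2.17% + 0.5496 × 5.50% = 5.19%

5.19%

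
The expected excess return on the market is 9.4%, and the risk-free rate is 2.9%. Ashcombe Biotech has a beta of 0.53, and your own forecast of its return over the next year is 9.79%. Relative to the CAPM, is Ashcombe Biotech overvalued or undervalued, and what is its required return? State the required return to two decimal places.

Required return = R_f + β·MRP = 2.9% + 0.53 × 9.4% = 7.88%
Forecast 9.79% > required 7.88% → the stock plots above the SML → undervalued.

Undervalued; required return 7.88%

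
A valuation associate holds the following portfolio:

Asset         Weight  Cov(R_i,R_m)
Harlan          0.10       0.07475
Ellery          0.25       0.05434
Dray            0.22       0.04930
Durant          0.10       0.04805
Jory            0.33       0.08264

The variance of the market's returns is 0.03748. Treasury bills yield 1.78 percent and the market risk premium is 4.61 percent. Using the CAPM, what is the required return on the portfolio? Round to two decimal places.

β_Harlan = 0.07475 / 0.03748 = 1.9944
β_Ellery = 0.05434 / 0.03748 = 1.4498
β_Dray = 0.04930 / 0.03748 = 1.3154
β_Durant = 0.04805 / 0.03748 = 1.2820
β_Jory = 0.08264 / 0.03748 = 2.2049
β_P = Σ w_i β_i = 0.10×1.9944 + 0.25×1.4498 + 0.22×1.3154 + 0.10×1.2820 + 0.33×2.2049 = 1.7071
E(R_P) = R_f + β_P × MRP = 1.78% + 1.7071 × 4.61% = 9.65%

9.65%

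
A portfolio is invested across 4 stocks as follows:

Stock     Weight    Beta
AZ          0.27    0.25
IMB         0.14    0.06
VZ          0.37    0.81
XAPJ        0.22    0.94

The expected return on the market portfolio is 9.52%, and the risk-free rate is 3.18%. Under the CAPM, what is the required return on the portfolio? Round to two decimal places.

β_P = Σ w_i β_i = 0.27×0.25 + 0.14×0.06 + 0.37×0.81 + 0.22×0.94 = 0.5824
MRP = 9.52% − 3.18% = 6.34%
E(R_P) = R_f + β_P × MRP = 3.18% + 0.5824 × 6.34% = 6.87%

6.87%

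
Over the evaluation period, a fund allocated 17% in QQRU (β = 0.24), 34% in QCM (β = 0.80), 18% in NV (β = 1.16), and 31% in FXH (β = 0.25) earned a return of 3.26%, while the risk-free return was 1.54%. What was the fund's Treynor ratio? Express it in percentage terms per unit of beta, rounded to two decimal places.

2.87%

β_P = 0.17×0.24 + 0.34×0.80 + 0.18×1.16 + 0.31×0.25 = 0.5991
Treynor = (R_P − R_f) / β_P = (3.26% − 1.54%) / 0.5991 = 1.72% / 0.5991 = 2.87%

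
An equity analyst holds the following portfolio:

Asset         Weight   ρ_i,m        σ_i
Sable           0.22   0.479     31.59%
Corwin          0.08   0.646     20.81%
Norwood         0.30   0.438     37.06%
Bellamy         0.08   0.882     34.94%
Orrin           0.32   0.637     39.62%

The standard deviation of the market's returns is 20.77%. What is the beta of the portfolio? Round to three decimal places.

0.954

β_Sable = 0.479 × 31.59% / 20.77% = 0.7285
β_Corwin = 0.646 × 20.81% / 20.77% = 0.6472
β_Norwood = 0.438 × 37.06% / 20.77% = 0.7815
β_Bellamy = 0.882 × 34.94% / 20.77% = 1.4837
β_Orrin = 0.637 × 39.62% / 20.77% = 1.2151
β_P = Σ w_i β_i = 0.22×0.7285 + 0.08×0.6472 + 0.30×0.7815 + 0.08×1.4837 + 0.32×1.2151 = 0.9540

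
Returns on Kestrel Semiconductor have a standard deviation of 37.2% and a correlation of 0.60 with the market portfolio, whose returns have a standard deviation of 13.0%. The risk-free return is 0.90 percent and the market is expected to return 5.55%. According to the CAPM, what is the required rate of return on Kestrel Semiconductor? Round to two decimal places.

β = ρ × σ_i / σ_m = 0.60 × 37.2% / 13.0% = 1.7169
MRP = 5.55% − 0.90% = 4.65%
E(R) = 0.90% + 1.7169 × 4.65% = 8.88%

8.88%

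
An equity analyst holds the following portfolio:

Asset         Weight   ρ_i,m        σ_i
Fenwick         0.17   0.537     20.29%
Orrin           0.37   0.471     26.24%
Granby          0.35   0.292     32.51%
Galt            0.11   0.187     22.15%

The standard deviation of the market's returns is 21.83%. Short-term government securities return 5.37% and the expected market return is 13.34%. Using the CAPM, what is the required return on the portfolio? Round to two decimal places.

9.10%

β_Fenwick = 0.537 × 20.29% / 21.83% = 0.4991
β_Orrin = 0.471 × 26.24% / 21.83% = 0.5661
β_Granby = 0.292 × 32.51% / 21.83% = 0.4349
β_Galt = 0.187 × 22.15% / 21.83% = 0.1897
β_P = Σ w_i β_i = 0.17×0.4991 + 0.37×0.5661 + 0.35×0.4349 + 0.11×0.1897 = 0.4674
MRP = 13.34% − 5.37% = 7.97%
E(R_P) = R_f + β_P × MRP = 5.37% + 0.4674 × 7.97% = 9.10%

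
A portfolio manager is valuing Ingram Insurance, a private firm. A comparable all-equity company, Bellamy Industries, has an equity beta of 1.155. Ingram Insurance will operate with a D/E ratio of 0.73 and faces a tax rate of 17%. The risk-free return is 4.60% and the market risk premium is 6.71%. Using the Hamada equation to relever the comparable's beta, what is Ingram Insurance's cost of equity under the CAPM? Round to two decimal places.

17.05%

β_L = β_U × [1 + (1 − t)(D/E)] = 1.155 × [1 + (1 − 0.17) × 0.73]
    = 1.155 × [1 + 0.83 × 0.73] = 1.155 × 1.6059 = 1.8548
E(R) = R_f + β_L × MRP = 4.60% + 1.8548 × 6.71% = 17.05%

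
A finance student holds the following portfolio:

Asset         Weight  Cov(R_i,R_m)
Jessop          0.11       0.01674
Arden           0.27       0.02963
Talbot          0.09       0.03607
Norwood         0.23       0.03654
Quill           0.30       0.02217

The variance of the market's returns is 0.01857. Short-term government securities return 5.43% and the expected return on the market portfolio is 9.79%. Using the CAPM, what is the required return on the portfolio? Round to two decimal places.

β_Jessop = 0.01674 / 0.01857 = 0.9015
β_Arden = 0.02963 / 0.01857 = 1.5956
β_Talbot = 0.03607 / 0.01857 = 1.9424
β_Norwood = 0.03654 / 0.01857 = 1.9677
β_Quill = 0.02217 / 0.01857 = 1.1939
β_P = Σ w_i β_i = 0.11×0.9015 + 0.27×1.5956 + 0.09×1.9424 + 0.23×1.9677 + 0.30×1.1939 = 1.5155
MRP = 9.79% − 5.43% = 4.36%
E(R_P) = R_f + β_P × MRP = 5.43% + 1.5155 × 4.36% = 12.04%

12.04%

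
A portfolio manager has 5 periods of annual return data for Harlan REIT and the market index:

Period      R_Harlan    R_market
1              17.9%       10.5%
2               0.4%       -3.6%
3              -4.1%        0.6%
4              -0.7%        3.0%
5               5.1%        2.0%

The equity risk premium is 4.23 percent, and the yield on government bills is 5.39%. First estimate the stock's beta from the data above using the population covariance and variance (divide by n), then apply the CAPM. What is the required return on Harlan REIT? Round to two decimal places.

11.24%

Mean R_i = (17.9 + 0.4 − 4.1 − 0.7 + 5.1) / 5 = 3.7200%
Mean R_m = (10.5 − 3.6 + 0.6 + 3.0 + 2.0) / 5 = 2.5000%
Σ(R_i − R̄_i)(R_m − R̄_m) = 145.6500  ⇒  Cov = 145.6500 / 5 = 29.1300
Σ(R_m − R̄_m)² = 105.3200  ⇒  Var(R_m) = 105.3200 / 5 = 21.0640
β = Cov / Var(R_m) = 29.1300 / 21.0640 = 1.3829
E(R) = R_f + β × MRP = 5.39% + 1.3829 × 4.23% = 11.24%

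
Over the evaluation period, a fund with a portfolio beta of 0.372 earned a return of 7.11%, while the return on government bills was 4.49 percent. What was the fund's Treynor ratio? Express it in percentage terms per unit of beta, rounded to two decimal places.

Treynor = (R_P − R_f) / β_P = (7.11% − 4.49%) / 0.3720 = 2.62% / 0.3720 = 7.04%

7.04%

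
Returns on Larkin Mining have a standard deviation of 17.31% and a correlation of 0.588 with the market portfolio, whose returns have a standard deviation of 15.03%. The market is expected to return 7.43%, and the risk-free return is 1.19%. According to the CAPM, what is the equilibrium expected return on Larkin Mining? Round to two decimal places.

5.42%

β = ρ × σ_i / σ_m = 0.588 × 17.31% / 15.03% = 0.6772
MRP = 7.43% − 1.19% = 6.24%
E(R) = 1.19% + 0.6772 × 6.24% = 5.42%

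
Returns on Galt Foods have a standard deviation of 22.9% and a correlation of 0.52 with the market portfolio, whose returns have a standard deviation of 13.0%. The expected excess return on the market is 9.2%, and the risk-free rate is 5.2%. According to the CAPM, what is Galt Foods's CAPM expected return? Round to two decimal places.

β = ρ × σ_i / σ_m = 0.52 × 22.9% / 13.0% = 0.9160
E(R) = 5.2% + 0.9160 × 9.2% = 13.63%

13.63%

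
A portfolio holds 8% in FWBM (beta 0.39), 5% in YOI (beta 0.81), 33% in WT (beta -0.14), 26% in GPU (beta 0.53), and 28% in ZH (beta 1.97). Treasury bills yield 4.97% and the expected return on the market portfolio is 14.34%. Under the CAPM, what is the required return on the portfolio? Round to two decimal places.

β_P = Σ w_i β_i = 0.08×0.39 + 0.05×0.81 + 0.33×-0.14 + 0.26×0.53 + 0.28×1.97 = 0.7149
MRP = 14.34% − 4.97% = 9.37%
E(R_P) = R_f + β_P × MRP = 4.97% + 0.7149 × 9.37% = 11.67%

11.67%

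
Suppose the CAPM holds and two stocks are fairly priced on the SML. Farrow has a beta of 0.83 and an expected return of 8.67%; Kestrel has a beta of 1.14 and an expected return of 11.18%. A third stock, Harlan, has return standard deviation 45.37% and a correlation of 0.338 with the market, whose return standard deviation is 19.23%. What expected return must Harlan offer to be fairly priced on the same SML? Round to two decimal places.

8.41%

MRP = (11.18% − 8.67%) / (1.14 − 0.83) = 8.0968%
R_f = 8.67% − 0.83 × 8.0968% = 1.9497%
β_Harlan = ρ·σ_i/σ_m = 0.338 × 45.37 / 19.23 = 0.7975
E(R_Harlan) = R_f + β × MRP = 1.9497% + 0.7975 × 8.0968% = 8.41%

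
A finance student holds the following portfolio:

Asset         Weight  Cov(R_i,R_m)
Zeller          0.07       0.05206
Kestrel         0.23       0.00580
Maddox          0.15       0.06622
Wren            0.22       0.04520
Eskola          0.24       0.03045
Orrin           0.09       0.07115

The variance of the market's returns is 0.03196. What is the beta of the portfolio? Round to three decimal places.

1.207

β_Zeller = 0.05206 / 0.03196 = 1.6289
β_Kestrel = 0.00580 / 0.03196 = 0.1815
β_Maddox = 0.06622 / 0.03196 = 2.0720
β_Wren = 0.04520 / 0.03196 = 1.4143
β_Eskola = 0.03045 / 0.03196 = 0.9528
β_Orrin = 0.07115 / 0.03196 = 2.2262
β_P = Σ w_i β_i = 0.07×1.6289 + 0.23×0.1815 + 0.15×2.0720 + 0.22×1.4143 + 0.24×0.9528 + 0.09×2.2262 = 1.2067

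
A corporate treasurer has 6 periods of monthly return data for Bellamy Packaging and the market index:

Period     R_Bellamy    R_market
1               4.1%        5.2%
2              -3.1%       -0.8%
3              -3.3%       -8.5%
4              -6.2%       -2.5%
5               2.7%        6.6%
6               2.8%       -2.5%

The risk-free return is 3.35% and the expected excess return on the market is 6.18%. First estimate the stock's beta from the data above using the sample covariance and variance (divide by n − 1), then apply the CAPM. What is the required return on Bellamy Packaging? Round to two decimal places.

6.42%

Mean R_i = (4.1 − 3.1 − 3.3 − 6.2 + 2.7 + 2.8) / 6 = -0.5000%
Mean R_m = (5.2 − 0.8 − 8.5 − 2.5 + 6.6 − 2.5) / 6 = -0.4167%
Σ(R_i − R̄_i)(R_m − R̄_m) = 76.9200  ⇒  Cov = 76.9200 / 5 = 15.3840
Σ(R_m − R̄_m)² = 154.9483  ⇒  Var(R_m) = 154.9483 / 5 = 30.9897
β = Cov / Var(R_m) = 15.3840 / 30.9897 = 0.4964
E(R) = R_f + β × MRP = 3.35% + 0.4964 × 6.18% = 6.42%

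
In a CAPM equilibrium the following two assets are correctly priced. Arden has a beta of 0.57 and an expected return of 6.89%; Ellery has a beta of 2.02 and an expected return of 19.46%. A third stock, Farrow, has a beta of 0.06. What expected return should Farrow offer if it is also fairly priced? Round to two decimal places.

MRP (SML slope) = (19.46% − 6.89%) / (2.02 − 0.57) = 12.57% / 1.45 = 8.6690%
R_f (intercept) = 6.89% − 0.57 × 8.6690% = 1.9487%
E(R_Farrow) = R_f + β × MRP = 1.9487% + 0.06 × 8.6690% = 2.47%

2.47%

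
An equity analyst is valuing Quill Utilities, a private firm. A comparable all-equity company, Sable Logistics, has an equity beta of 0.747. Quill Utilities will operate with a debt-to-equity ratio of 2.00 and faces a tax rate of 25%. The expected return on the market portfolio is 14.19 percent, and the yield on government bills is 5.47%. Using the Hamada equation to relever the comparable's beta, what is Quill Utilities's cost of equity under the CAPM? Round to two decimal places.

β_L = β_U × [1 + (1 − t)(D/E)] = 0.747 × [1 + (1 − 0.25) × 2.00]
    = 0.747 × [1 + 0.75 × 2.00] = 0.747 × 2.5000 = 1.8675
MRP = 14.19% − 5.47% = 8.72%
E(R) = R_f + β_L × MRP = 5.47% + 1.8675 × 8.72% = 21.75%

21.75%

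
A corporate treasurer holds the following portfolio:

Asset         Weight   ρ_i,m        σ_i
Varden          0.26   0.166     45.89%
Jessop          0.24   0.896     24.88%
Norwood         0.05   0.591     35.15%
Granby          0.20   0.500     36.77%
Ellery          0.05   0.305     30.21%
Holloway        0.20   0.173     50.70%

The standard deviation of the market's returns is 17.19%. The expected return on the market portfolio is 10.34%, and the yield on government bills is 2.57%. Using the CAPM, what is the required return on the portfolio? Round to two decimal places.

β_Varden = 0.166 × 45.89% / 17.19% = 0.4431
β_Jessop = 0.896 × 24.88% / 17.19% = 1.2968
β_Norwood = 0.591 × 35.15% / 17.19% = 1.2085
β_Granby = 0.500 × 36.77% / 17.19% = 1.0695
β_Ellery = 0.305 × 30.21% / 17.19% = 0.5360
β_Holloway = 0.173 × 50.70% / 17.19% = 0.5102
β_P = Σ w_i β_i = 0.26×0.4431 + 0.24×1.2968 + 0.05×1.2085 + 0.20×1.0695 + 0.05×0.5360 + 0.20×0.5102 = 0.8296
MRP = 10.34% − 2.57% = 7.77%
E(R_P) = R_f + β_P × MRP = 2.57% + 0.8296 × 7.77% = 9.02%

9.02%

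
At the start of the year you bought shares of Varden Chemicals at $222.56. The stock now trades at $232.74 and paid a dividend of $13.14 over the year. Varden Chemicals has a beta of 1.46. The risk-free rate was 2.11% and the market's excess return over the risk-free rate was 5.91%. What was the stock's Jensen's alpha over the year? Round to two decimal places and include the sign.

Realised HPR = (P1 + D1 − P0) / P0 = (232.74 + 13.14 − 222.56) / 222.56 = 23.32 / 222.56 = 10.4781%
CAPM required = R_f + β·MRP = 2.11% + 1.46 × 5.91% = 10.7386%
α = realised − required = 10.4781% − 10.7386% = -0.26%

-0.26%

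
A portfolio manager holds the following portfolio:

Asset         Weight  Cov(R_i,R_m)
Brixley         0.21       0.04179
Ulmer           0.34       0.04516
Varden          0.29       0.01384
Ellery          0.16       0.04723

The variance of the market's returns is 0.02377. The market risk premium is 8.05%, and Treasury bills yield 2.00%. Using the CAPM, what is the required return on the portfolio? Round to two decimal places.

β_Brixley = 0.04179 / 0.02377 = 1.7581
β_Ulmer = 0.04516 / 0.02377 = 1.8999
β_Varden = 0.01384 / 0.02377 = 0.5822
β_Ellery = 0.04723 / 0.02377 = 1.9870
β_P = Σ w_i β_i = 0.21×1.7581 + 0.34×1.8999 + 0.29×0.5822 + 0.16×1.9870 = 1.5019
E(R_P) = R_f + β_P × MRP = 2.00% + 1.5019 × 8.05% = 14.09%

14.09%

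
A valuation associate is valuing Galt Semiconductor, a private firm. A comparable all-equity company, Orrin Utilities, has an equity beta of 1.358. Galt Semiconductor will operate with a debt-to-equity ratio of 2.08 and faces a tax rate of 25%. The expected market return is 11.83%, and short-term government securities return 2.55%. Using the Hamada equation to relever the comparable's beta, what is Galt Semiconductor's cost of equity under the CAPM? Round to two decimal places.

34.81%

β_L = β_U × [1 + (1 − t)(D/E)] = 1.358 × [1 + (1 − 0.25) × 2.08]
    = 1.358 × [1 + 0.75 × 2.08] = 1.358 × 2.5600 = 3.4765
MRP = 11.83% − 2.55% = 9.28%
E(R) = R_f + β_L × MRP = 2.55% + 3.4765 × 9.28% = 34.81%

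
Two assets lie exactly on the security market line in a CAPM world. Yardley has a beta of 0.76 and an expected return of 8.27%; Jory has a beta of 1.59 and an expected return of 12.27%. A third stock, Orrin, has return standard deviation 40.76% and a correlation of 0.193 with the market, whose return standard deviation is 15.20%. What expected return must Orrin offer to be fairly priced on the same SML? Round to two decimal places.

MRP = (12.27% − 8.27%) / (1.59 − 0.76) = 4.8193%
R_f = 8.27% − 0.76 × 4.8193% = 4.6073%
β_Orrin = ρ·σ_i/σ_m = 0.193 × 40.76 / 15.20 = 0.5175
E(R_Orrin) = R_f + β × MRP = 4.6073% + 0.5175 × 4.8193% = 7.10%

7.10%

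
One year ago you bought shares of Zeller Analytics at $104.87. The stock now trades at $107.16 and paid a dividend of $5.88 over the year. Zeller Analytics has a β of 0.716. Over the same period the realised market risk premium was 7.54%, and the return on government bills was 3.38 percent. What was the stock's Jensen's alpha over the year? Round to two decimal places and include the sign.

-0.99%

Realised HPR = (P1 + D1 − P0) / P0 = (107.16 + 5.88 − 104.87) / 104.87 = 8.17 / 104.87 = 7.7906%
CAPM required = R_f + β·MRP = 3.38% + 0.716 × 7.54% = 8.77864%
α = realised − required = 7.7906% − 8.77864% = -0.99%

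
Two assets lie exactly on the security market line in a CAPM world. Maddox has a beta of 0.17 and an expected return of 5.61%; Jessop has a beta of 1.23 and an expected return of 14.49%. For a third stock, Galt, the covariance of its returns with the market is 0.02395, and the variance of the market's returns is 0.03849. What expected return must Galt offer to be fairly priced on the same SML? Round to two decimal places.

9.40%

MRP = (14.49% − 5.61%) / (1.23 − 0.17) = 8.3774%
R_f = 5.61% − 0.17 × 8.3774% = 4.1858%
β_Galt = Cov / Var(R_m) = 0.02395 / 0.03849 = 0.6222
E(R_Galt) = R_f + β × MRP = 4.1858% + 0.6222 × 8.3774% = 9.40%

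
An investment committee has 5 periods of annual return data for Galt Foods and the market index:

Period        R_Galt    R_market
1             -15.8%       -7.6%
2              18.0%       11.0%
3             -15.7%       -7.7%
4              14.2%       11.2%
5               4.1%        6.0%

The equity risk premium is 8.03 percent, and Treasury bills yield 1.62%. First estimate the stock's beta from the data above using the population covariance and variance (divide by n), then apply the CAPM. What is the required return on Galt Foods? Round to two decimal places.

15.00%

Mean R_i = (-15.8 + 18.0 − 15.7 + 14.2 + 4.1) / 5 = 0.9600%
Mean R_m = (-7.6 + 11.0 − 7.7 + 11.2 + 6.0) / 5 = 2.5800%
Σ(R_i − R̄_i)(R_m − R̄_m) = 610.2260  ⇒  Cov = 610.2260 / 5 = 122.0452
Σ(R_m − R̄_m)² = 366.2080  ⇒  Var(R_m) = 366.2080 / 5 = 73.2416
β = Cov / Var(R_m) = 122.0452 / 73.2416 = 1.6663
E(R) = R_f + β × MRP = 1.62% + 1.6663 × 8.03% = 15.00%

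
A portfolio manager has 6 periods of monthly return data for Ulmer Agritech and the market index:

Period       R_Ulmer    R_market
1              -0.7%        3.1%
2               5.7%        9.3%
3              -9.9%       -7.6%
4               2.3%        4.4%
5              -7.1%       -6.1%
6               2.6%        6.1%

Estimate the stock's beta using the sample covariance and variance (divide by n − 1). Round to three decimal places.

0.883

Mean R_i = (-0.7 + 5.7 − 9.9 + 2.3 − 7.1 + 2.6) / 6 = -1.1833%
Mean R_m = (3.1 + 9.3 − 7.6 + 4.4 − 6.1 + 6.1) / 6 = 1.5333%
Σ(R_i − R̄_i)(R_m − R̄_m) = 206.2567  ⇒  Cov = 206.2567 / 5 = 41.2513
Σ(R_m − R̄_m)² = 233.5333  ⇒  Var(R_m) = 233.5333 / 5 = 46.7067
β = Cov / Var(R_m) = 41.2513 / 46.7067 = 0.8832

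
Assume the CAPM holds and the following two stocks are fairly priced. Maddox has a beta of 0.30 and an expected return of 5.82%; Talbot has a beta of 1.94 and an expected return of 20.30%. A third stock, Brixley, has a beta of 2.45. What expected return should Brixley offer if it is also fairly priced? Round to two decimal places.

24.80%

MRP (SML slope) = (20.30% − 5.82%) / (1.94 − 0.30) = 14.48% / 1.64 = 8.8293%
R_f (intercept) = 5.82% − 0.30 × 8.8293% = 3.1712%
E(R_Brixley) = R_f + β × MRP = 3.1712% + 2.45 × 8.8293% = 24.80%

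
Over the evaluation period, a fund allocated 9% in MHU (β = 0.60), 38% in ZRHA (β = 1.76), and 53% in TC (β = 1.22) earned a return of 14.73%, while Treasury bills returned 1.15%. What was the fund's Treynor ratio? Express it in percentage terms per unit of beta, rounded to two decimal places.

9.92%

β_P = 0.09×0.60 + 0.38×1.76 + 0.53×1.22 = 1.3694
Treynor = (R_P − R_f) / β_P = (14.73% − 1.15%) / 1.3694 = 13.58% / 1.3694 = 9.92%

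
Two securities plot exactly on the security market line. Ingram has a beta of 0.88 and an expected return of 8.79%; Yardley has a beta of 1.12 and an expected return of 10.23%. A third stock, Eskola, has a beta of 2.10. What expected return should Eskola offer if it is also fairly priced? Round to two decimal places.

16.11%

MRP (SML slope) = (10.23% − 8.79%) / (1.12 − 0.88) = 1.44% / 0.24 = 6.0000%
R_f (intercept) = 8.79% − 0.88 × 6.0000% = 3.5100%
E(R_Eskola) = R_f + β × MRP = 3.5100% + 2.10 × 6.0000% = 16.11%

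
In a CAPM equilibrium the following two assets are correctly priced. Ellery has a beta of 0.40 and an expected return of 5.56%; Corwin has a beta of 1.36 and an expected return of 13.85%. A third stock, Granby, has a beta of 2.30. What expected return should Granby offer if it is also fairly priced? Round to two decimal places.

MRP (SML slope) = (13.85% − 5.56%) / (1.36 − 0.40) = 8.29% / 0.96 = 8.6354%
R_f (intercept) = 5.56% − 0.40 × 8.6354% = 2.1058%
E(R_Granby) = R_f + β × MRP = 2.1058% + 2.30 × 8.6354% = 21.97%

21.97%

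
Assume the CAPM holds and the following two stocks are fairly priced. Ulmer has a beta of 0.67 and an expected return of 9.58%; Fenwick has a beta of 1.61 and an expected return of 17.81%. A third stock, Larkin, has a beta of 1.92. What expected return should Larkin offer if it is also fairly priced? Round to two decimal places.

20.52%

MRP (SML slope) = (17.81% − 9.58%) / (1.61 − 0.67) = 8.23% / 0.94 = 8.7553%
R_f (intercept) = 9.58% − 0.67 × 8.7553% = 3.7139%
E(R_Larkin) = R_f + β × MRP = 3.7139% + 1.92 × 8.7553% = 20.52%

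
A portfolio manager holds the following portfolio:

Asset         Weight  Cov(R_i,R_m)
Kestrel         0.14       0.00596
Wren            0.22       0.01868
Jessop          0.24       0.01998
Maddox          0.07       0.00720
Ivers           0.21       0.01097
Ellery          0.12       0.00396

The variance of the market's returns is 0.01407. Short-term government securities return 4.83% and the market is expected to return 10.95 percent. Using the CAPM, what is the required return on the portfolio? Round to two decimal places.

10.49%

β_Kestrel = 0.00596 / 0.01407 = 0.4236
β_Wren = 0.01868 / 0.01407 = 1.3276
β_Jessop = 0.01998 / 0.01407 = 1.4200
β_Maddox = 0.00720 / 0.01407 = 0.5117
β_Ivers = 0.01097 / 0.01407 = 0.7797
β_Ellery = 0.00396 / 0.01407 = 0.2814
β_P = Σ w_i β_i = 0.14×0.4236 + 0.22×1.3276 + 0.24×1.4200 + 0.07×0.5117 + 0.21×0.7797 + 0.12×0.2814 = 0.9255
MRP = 10.95% − 4.83% = 6.12%
E(R_P) = R_f + β_P × MRP = 4.83% + 0.9255 × 6.12% = 10.49%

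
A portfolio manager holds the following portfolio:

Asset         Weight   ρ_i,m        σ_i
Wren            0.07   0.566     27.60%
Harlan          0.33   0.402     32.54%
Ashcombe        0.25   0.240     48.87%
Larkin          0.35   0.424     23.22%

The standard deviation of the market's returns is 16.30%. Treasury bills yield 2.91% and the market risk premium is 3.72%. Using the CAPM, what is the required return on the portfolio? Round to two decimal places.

β_Wren = 0.566 × 27.60% / 16.30% = 0.9584
β_Harlan = 0.402 × 32.54% / 16.30% = 0.8025
β_Ashcombe = 0.240 × 48.87% / 16.30% = 0.7196
β_Larkin = 0.424 × 23.22% / 16.30% = 0.6040
β_P = Σ w_i β_i = 0.07×0.9584 + 0.33×0.8025 + 0.25×0.7196 + 0.35×0.6040 = 0.7232
E(R_P) = R_f + β_P × MRP = 2.91% + 0.7232 × 3.72% = 5.60%

5.60%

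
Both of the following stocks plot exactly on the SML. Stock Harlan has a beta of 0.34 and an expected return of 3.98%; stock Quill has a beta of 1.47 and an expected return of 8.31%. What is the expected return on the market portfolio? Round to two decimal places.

6.51%

Both satisfy E(R) = R_f + β·MRP, so the slope of the SML is
MRP = (8.31% − 3.98%) / (1.47 − 0.34) = 4.33% / 1.13 = 3.8319%
R_f = E(R_Harlan) − β_Harlan·MRP = 3.98% − 0.34 × 3.8319% = 2.6772%
E(R_m) = R_f + MRP = 2.6772% + 3.8319% = 6.51%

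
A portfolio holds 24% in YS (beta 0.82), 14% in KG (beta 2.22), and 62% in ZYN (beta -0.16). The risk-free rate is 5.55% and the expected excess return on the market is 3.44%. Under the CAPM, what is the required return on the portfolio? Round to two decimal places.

6.95%

β_P = Σ w_i β_i = 0.24×0.82 + 0.14×2.22 + 0.62×-0.16 = 0.4084
E(R_P) = R_f + β_P × MRP = 5.55% + 0.4084 × 3.44% = 6.95%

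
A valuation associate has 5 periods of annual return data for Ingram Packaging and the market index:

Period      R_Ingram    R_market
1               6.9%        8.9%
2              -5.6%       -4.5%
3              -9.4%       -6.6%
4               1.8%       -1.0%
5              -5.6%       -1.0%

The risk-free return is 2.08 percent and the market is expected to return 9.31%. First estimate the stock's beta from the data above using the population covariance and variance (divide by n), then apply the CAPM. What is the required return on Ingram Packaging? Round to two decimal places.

Mean R_i = (6.9 − 5.6 − 9.4 + 1.8 − 5.6) / 5 = -2.3800%
Mean R_m = (8.9 − 4.5 − 6.6 − 1.0 − 1.0) / 5 = -0.8400%
Σ(R_i − R̄_i)(R_m − R̄_m) = 142.4540  ⇒  Cov = 142.4540 / 5 = 28.4908
Σ(R_m − R̄_m)² = 141.4920  ⇒  Var(R_m) = 141.4920 / 5 = 28.2984
β = Cov / Var(R_m) = 28.4908 / 28.2984 = 1.0068
MRP = 9.31% − 2.08% = 7.23%
E(R) = R_f + β × MRP = 2.08% + 1.0068 × 7.23% = 9.36%

9.36%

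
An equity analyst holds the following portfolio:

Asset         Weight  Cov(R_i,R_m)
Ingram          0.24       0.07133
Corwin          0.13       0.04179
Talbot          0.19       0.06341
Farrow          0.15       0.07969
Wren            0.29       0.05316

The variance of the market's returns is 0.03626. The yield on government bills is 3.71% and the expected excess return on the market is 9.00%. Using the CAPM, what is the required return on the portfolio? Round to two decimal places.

β_Ingram = 0.07133 / 0.03626 = 1.9672
β_Corwin = 0.04179 / 0.03626 = 1.1525
β_Talbot = 0.06341 / 0.03626 = 1.7488
β_Farrow = 0.07969 / 0.03626 = 2.1977
β_Wren = 0.05316 / 0.03626 = 1.4661
β_P = Σ w_i β_i = 0.24×1.9672 + 0.13×1.1525 + 0.19×1.7488 + 0.15×2.1977 + 0.29×1.4661 = 1.7090
E(R_P) = R_f + β_P × MRP = 3.71% + 1.7090 × 9.00% = 19.09%

19.09%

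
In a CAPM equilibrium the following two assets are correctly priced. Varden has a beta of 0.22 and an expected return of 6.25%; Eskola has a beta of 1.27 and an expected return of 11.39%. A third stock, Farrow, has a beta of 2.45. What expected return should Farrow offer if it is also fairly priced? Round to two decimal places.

MRP (SML slope) = (11.39% − 6.25%) / (1.27 − 0.22) = 5.14% / 1.05 = 4.8952%
R_f (intercept) = 6.25% − 0.22 × 4.8952% = 5.1731%
E(R_Farrow) = R_f + β × MRP = 5.1731% + 2.45 × 4.8952% = 17.17%

17.17%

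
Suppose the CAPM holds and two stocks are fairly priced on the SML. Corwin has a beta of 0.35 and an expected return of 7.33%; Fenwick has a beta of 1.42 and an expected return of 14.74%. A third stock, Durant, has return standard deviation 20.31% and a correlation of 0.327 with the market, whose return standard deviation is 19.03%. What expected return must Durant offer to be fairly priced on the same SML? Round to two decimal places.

7.32%

MRP = (14.74% − 7.33%) / (1.42 − 0.35) = 6.9252%
R_f = 7.33% − 0.35 × 6.9252% = 4.9062%
β_Durant = ρ·σ_i/σ_m = 0.327 × 20.31 / 19.03 = 0.3490
E(R_Durant) = R_f + β × MRP = 4.9062% + 0.3490 × 6.9252% = 7.32%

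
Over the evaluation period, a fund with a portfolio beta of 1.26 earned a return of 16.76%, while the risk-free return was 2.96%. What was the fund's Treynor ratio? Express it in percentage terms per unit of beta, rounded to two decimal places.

Treynor = (R_P − R_f) / β_P = (16.76% − 2.96%) / 1.2600 = 13.80% / 1.2600 = 10.95%

10.95%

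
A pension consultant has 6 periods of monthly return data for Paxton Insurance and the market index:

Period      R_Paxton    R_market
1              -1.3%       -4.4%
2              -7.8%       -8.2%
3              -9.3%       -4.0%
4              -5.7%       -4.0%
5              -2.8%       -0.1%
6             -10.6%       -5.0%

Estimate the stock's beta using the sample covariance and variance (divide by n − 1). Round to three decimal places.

0.666

Mean R_i = (-1.3 − 7.8 − 9.3 − 5.7 − 2.8 − 10.6) / 6 = -6.2500%
Mean R_m = (-4.4 − 8.2 − 4.0 − 4.0 − 0.1 − 5.0) / 6 = -4.2833%
Σ(R_i − R̄_i)(R_m − R̄_m) = 22.3350  ⇒  Cov = 22.3350 / 5 = 4.4670
Σ(R_m − R̄_m)² = 33.5283  ⇒  Var(R_m) = 33.5283 / 5 = 6.7057
β = Cov / Var(R_m) = 4.4670 / 6.7057 = 0.6661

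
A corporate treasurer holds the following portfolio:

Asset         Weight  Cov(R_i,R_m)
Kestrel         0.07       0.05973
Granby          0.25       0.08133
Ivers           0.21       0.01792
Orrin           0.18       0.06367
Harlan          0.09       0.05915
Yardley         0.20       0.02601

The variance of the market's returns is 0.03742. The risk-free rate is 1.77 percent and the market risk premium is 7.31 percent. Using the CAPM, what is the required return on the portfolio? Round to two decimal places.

β_Kestrel = 0.05973 / 0.03742 = 1.5962
β_Granby = 0.08133 / 0.03742 = 2.1734
β_Ivers = 0.01792 / 0.03742 = 0.4789
β_Orrin = 0.06367 / 0.03742 = 1.7015
β_Harlan = 0.05915 / 0.03742 = 1.5807
β_Yardley = 0.02601 / 0.03742 = 0.6951
β_P = Σ w_i β_i = 0.07×1.5962 + 0.25×2.1734 + 0.21×0.4789 + 0.18×1.7015 + 0.09×1.5807 + 0.20×0.6951 = 1.3432
E(R_P) = R_f + β_P × MRP = 1.77% + 1.3432 × 7.31% = 11.59%

11.59%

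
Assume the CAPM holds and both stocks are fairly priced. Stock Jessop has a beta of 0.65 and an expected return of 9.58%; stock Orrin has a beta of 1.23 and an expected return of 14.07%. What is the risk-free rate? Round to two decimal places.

4.55%

Both satisfy E(R) = R_f + β·MRP, so the slope of the SML is
MRP = (14.07% − 9.58%) / (1.23 − 0.65) = 4.49% / 0.58 = 7.7414%
R_f = E(R_Jessop) − β_Jessop·MRP = 9.58% − 0.65 × 7.7414% = 4.5481%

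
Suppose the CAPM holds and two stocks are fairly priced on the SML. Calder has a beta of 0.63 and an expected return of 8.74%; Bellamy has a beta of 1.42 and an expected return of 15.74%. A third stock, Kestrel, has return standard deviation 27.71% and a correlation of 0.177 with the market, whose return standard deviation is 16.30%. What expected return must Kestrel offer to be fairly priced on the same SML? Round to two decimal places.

5.82%

MRP = (15.74% − 8.74%) / (1.42 − 0.63) = 8.8608%
R_f = 8.74% − 0.63 × 8.8608% = 3.1577%
β_Kestrel = ρ·σ_i/σ_m = 0.177 × 27.71 / 16.30 = 0.3009
E(R_Kestrel) = R_f + β × MRP = 3.1577% + 0.3009 × 8.8608% = 5.82%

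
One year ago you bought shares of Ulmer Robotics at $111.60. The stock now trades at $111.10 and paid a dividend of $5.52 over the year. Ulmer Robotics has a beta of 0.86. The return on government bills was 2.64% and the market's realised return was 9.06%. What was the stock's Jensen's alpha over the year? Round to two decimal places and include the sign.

-3.66%

Realised HPR = (P1 + D1 − P0) / P0 = (111.10 + 5.52 − 111.60) / 111.60 = 5.02 / 111.60 = 4.4982%
MRP = 9.06% − 2.64% = 6.42%
CAPM required = R_f + β·MRP = 2.64% + 0.86 × 6.42% = 8.1612%
α = realised − required = 4.4982% − 8.1612% = -3.66%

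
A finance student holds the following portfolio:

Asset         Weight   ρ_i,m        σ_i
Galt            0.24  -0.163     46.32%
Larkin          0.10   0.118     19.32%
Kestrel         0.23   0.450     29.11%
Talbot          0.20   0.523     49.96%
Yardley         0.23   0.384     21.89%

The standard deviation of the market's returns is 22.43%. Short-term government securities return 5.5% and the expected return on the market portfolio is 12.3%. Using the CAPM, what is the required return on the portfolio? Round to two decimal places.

8.10%

β_Galt = -0.163 × 46.32% / 22.43% = -0.3366
β_Larkin = 0.118 × 19.32% / 22.43% = 0.1016
β_Kestrel = 0.450 × 29.11% / 22.43% = 0.5840
β_Talbot = 0.523 × 49.96% / 22.43% = 1.1649
β_Yardley = 0.384 × 21.89% / 22.43% = 0.3748
β_P = Σ w_i β_i = 0.24×-0.3366 + 0.10×0.1016 + 0.23×0.5840 + 0.20×1.1649 + 0.23×0.3748 = 0.3829
MRP = 12.3% − 5.5% = 6.80%
E(R_P) = R_f + β_P × MRP = 5.5% + 0.3829 × 6.8% = 8.10%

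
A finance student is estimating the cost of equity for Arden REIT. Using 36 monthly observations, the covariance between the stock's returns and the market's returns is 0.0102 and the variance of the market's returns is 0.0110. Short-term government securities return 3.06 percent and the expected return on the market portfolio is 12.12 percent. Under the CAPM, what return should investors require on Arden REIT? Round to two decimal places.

β = Cov(R_i, R_m) / Var(R_m) = 0.0102 / 0.0110 = 0.9273
MRP = 12.12% − 3.06% = 9.06%
E(R) = R_f + β × MRP = 3.06% + 0.9273 × 9.06% = 11.46%

11.46%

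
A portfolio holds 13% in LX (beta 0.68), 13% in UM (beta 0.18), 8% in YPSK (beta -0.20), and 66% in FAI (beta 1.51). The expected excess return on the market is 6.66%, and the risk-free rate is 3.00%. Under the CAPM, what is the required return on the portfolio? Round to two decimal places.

10.28%

β_P = Σ w_i β_i = 0.13×0.68 + 0.13×0.18 + 0.08×-0.20 + 0.66×1.51 = 1.0924
E(R_P) = R_f + β_P × MRP = 3.00% + 1.0924 × 6.66% = 10.28%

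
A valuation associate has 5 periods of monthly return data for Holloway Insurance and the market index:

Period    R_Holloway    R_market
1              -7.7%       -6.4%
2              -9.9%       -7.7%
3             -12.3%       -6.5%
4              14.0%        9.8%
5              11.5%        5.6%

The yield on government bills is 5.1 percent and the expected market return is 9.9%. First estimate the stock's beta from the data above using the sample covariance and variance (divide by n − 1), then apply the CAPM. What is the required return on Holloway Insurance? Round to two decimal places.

Mean R_i = (-7.7 − 9.9 − 12.3 + 14.0 + 11.5) / 5 = -0.8800%
Mean R_m = (-6.4 − 7.7 − 6.5 + 9.8 + 5.6) / 5 = -1.0400%
Σ(R_i − R̄_i)(R_m − R̄_m) = 402.4840  ⇒  Cov = 402.4840 / 4 = 100.6210
Σ(R_m − R̄_m)² = 264.4920  ⇒  Var(R_m) = 264.4920 / 4 = 66.1230
β = Cov / Var(R_m) = 100.6210 / 66.1230 = 1.5217
MRP = 9.9% − 5.1% = 4.80%
E(R) = R_f + β × MRP = 5.1% + 1.5217 × 4.8% = 12.40%

12.40%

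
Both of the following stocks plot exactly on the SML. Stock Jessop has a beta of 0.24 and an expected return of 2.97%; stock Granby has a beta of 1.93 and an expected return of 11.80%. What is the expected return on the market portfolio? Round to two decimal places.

6.94%

Both satisfy E(R) = R_f + β·MRP, so the slope of the SML is
MRP = (11.80% − 2.97%) / (1.93 − 0.24) = 8.83% / 1.69 = 5.2249%
R_f = E(R_Jessop) − β_Jessop·MRP = 2.97% − 0.24 × 5.2249% = 1.7160%
E(R_m) = R_f + MRP = 1.7160% + 5.2249% = 6.94%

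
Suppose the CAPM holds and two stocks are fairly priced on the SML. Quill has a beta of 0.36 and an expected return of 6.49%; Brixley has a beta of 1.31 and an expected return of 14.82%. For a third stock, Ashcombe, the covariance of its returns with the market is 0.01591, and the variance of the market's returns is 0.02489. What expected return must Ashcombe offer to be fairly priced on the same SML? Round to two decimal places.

8.94%

MRP = (14.82% − 6.49%) / (1.31 − 0.36) = 8.7684%
R_f = 6.49% − 0.36 × 8.7684% = 3.3334%
β_Ashcombe = Cov / Var(R_m) = 0.01591 / 0.02489 = 0.6392
E(R_Ashcombe) = R_f + β × MRP = 3.3334% + 0.6392 × 8.7684% = 8.94%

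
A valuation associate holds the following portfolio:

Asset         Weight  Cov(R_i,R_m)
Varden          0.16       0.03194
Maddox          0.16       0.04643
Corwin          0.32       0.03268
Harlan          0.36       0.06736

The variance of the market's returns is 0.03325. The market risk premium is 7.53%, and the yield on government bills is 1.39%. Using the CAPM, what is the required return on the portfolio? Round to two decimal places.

12.09%

β_Varden = 0.03194 / 0.03325 = 0.9606
β_Maddox = 0.04643 / 0.03325 = 1.3964
β_Corwin = 0.03268 / 0.03325 = 0.9829
β_Harlan = 0.06736 / 0.03325 = 2.0259
β_P = Σ w_i β_i = 0.16×0.9606 + 0.16×1.3964 + 0.32×0.9829 + 0.36×2.0259 = 1.4210
E(R_P) = R_f + β_P × MRP = 1.39% + 1.4210 × 7.53% = 12.09%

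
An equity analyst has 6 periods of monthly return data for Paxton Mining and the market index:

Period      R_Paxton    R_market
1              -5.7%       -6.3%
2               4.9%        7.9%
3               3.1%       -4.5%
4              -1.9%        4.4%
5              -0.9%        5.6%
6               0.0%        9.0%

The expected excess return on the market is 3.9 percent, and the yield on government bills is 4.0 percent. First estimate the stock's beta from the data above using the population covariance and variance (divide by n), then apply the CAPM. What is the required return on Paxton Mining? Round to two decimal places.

4.90%

Mean R_i = (-5.7 + 4.9 + 3.1 − 1.9 − 0.9 + 0.0) / 6 = -0.0833%
Mean R_m = (-6.3 + 7.9 − 4.5 + 4.4 + 5.6 + 9.0) / 6 = 2.6833%
Σ(R_i − R̄_i)(R_m − R̄_m) = 48.6117  ⇒  Cov = 48.6117 / 6 = 8.1020
Σ(R_m − R̄_m)² = 210.8683  ⇒  Var(R_m) = 210.8683 / 6 = 35.1447
β = Cov / Var(R_m) = 8.1020 / 35.1447 = 0.2305
E(R) = R_f + β × MRP = 4.0% + 0.2305 × 3.9% = 4.90%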